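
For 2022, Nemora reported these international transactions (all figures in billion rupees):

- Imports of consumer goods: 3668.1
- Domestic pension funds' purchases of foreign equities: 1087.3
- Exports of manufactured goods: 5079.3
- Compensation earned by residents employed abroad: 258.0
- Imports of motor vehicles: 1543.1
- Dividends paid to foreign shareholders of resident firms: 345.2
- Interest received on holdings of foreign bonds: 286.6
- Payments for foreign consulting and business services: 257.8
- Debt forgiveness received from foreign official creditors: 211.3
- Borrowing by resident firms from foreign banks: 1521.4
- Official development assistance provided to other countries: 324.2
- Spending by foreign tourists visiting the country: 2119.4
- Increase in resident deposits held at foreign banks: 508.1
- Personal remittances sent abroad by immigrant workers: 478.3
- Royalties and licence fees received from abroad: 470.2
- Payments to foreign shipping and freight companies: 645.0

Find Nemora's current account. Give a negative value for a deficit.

Goods: 5079.3 - 3668.1 - 1543.1 = -131.9
Services: 2119.4 - 645.0 + 470.2 - 257.8 = 1686.8
Primary income: -345.2 + 286.6 + 258.0 = 199.4
Secondary income: -324.2 - 478.3 = -802.5
Current account = (-131.9) + 1686.8 + 199.4 + (-802.5) = 951.8
(Excluded from the current account — financial account: domestic pension funds' purchases of foreign equities 1087.3, borrowing by resident firms from foreign banks 1521.4, increase in resident deposits held at foreign banks 508.1; capital account: debt forgiveness received from foreign official creditors 211.3.)

951.8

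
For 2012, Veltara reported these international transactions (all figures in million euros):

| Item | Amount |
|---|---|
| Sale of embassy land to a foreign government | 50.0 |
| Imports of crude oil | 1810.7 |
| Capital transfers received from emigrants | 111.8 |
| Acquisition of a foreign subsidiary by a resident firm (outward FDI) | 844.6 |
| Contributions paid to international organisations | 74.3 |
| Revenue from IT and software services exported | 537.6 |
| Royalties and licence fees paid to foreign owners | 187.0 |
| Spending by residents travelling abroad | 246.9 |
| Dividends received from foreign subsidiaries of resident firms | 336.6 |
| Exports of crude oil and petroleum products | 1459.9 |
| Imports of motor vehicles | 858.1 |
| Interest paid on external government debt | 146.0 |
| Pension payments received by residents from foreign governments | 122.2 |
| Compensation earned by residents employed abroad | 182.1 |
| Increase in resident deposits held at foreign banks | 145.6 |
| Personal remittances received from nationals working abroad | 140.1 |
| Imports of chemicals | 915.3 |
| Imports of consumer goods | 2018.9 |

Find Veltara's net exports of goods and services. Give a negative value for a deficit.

-4039.4

Goods: -2018.9 - 1810.7 - 858.1 - 915.3 + 1459.9 = -4143.1
Services: -187.0 + 537.6 - 246.9 = 103.7
Trade balance = -4143.1 + 103.7 = -4039.4
(Excluded from the trade balance — capital account: sale of embassy land to a foreign government 50.0, capital transfers received from emigrants 111.8; financial account: acquisition of a foreign subsidiary by a resident firm (outward FDI) 844.6, increase in resident deposits held at foreign banks 145.6; secondary income: contributions paid to international organisations 74.3, pension payments received by residents from foreign governments 122.2, personal remittances received from nationals working abroad 140.1; primary income: dividends received from foreign subsidiaries of resident firms 336.6, interest paid on external government debt 146.0, compensation earned by residents employed abroad 182.1.)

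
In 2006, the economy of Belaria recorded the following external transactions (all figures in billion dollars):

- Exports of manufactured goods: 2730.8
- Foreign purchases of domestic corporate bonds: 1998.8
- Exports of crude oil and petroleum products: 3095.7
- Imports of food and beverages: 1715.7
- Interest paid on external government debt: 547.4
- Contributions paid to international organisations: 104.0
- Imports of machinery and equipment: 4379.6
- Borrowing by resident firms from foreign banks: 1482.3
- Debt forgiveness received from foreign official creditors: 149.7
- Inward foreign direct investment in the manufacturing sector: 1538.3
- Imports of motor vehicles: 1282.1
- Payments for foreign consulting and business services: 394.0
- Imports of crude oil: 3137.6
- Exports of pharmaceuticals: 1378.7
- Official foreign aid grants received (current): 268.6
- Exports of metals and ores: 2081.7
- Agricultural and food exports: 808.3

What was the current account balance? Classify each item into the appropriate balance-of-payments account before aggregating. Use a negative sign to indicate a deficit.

-1196.6

Goods: 2730.8 - 3137.6 + 3095.7 - 4379.6 + 1378.7 + 808.3 - 1715.7 + 2081.7 - 1282.1 = -419.8
Services: -394.0
Primary income: -547.4
Secondary income: 268.6 - 104.0 = 164.6
Current account = (-419.8) + (-394.0) + (-547.4) + 164.6 = -1196.6
(Excluded from the current account — financial account: foreign purchases of domestic corporate bonds 1998.8, borrowing by resident firms from foreign banks 1482.3, inward foreign direct investment in the manufacturing sector 1538.3; capital account: debt forgiveness received from foreign official creditors 149.7.)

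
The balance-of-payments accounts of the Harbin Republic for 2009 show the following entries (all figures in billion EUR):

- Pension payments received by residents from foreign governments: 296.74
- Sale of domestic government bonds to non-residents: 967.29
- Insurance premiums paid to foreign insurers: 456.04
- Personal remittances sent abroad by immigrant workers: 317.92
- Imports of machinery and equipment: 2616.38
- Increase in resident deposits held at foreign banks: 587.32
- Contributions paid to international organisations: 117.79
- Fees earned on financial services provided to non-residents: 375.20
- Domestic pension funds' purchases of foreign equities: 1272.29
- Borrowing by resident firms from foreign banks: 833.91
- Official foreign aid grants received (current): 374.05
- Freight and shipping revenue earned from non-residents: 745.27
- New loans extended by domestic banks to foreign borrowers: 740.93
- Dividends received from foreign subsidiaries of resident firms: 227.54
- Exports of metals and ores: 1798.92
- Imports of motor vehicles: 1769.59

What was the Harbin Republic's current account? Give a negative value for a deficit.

-1460.00

Goods: -2616.38 + 1798.92 - 1769.59 = -2587.05
Services: 375.20 + 745.27 - 456.04 = 664.43
Primary income: 227.54
Secondary income: 296.74 + 374.05 - 117.79 - 317.92 = 235.08
Current account = (-2587.05) + 664.43 + 227.54 + 235.08 = -1460.00
(Excluded from the current account — financial account: sale of domestic government bonds to non-residents 967.29, increase in resident deposits held at foreign banks 587.32, domestic pension funds' purchases of foreign equities 1272.29, borrowing by resident firms from foreign banks 833.91, new loans extended by domestic banks to foreign borrowers 740.93.)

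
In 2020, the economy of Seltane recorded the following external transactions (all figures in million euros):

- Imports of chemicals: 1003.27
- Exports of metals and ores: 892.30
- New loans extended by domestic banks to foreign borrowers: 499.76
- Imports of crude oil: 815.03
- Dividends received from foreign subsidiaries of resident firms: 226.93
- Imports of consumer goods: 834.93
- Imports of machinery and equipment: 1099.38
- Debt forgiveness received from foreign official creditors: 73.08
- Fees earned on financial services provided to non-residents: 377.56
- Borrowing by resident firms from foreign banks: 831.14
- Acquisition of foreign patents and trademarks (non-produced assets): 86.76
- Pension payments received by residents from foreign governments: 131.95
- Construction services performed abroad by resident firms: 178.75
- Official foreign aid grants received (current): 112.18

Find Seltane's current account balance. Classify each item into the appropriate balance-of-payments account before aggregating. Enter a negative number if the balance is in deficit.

-1832.94

Goods: -1099.38 - 815.03 - 834.93 + 892.30 - 1003.27 = -2860.31
Services: 178.75 + 377.56 = 556.31
Primary income: 226.93
Secondary income: 131.95 + 112.18 = 244.13
Current account = (-2860.31) + 556.31 + 226.93 + 244.13 = -1832.94
(Excluded from the current account — financial account: new loans extended by domestic banks to foreign borrowers 499.76, borrowing by resident firms from foreign banks 831.14; capital account: debt forgiveness received from foreign official creditors 73.08, acquisition of foreign patents and trademarks (non-produced assets) 86.76.)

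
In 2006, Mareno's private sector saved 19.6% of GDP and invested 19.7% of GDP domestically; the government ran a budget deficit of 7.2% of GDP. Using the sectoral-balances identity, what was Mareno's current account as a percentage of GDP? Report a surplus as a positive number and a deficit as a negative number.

-7.3

By the sectoral-balances identity, CA = (S_private - I) + (T - G).
Private balance = 19.6 - 19.7 = -0.1
Government balance (T - G) = -7.2
CA = -0.1 + (-7.2) = -7.3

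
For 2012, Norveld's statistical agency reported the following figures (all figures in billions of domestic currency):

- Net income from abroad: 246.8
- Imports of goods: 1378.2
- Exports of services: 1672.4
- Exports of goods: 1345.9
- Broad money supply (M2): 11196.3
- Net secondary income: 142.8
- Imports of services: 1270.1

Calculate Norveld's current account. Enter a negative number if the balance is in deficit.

Goods balance = 1345.9 - 1378.2 = -32.3
Services balance = 1672.4 - 1270.1 = 402.3
Trade balance (goods + services) = -32.3 + 402.3 = 370.0
Net primary income = 246.8
Net secondary income = 142.8
Current account = 370.0 + 246.8 + 142.8 = 759.6

759.6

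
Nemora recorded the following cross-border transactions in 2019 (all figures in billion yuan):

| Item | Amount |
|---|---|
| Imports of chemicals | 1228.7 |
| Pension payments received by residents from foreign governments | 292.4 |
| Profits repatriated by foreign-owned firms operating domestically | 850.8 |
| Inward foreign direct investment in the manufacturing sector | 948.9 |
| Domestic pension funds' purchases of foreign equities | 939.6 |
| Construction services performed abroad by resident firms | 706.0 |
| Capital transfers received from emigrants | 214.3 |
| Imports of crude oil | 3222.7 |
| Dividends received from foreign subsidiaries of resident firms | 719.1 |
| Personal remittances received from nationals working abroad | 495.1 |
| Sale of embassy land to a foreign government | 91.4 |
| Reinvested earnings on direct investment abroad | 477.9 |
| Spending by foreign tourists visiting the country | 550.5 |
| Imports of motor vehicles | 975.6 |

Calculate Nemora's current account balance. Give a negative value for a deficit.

Goods: -975.6 - 1228.7 - 3222.7 = -5427.0
Services: 550.5 + 706.0 = 1256.5
Primary income: 719.1 - 850.8 + 477.9 = 346.2
Secondary income: 495.1 + 292.4 = 787.5
Current account = (-5427.0) + 1256.5 + 346.2 + 787.5 = -3036.8
(Excluded from the current account — financial account: inward foreign direct investment in the manufacturing sector 948.9, domestic pension funds' purchases of foreign equities 939.6; capital account: capital transfers received from emigrants 214.3, sale of embassy land to a foreign government 91.4.)

-3036.8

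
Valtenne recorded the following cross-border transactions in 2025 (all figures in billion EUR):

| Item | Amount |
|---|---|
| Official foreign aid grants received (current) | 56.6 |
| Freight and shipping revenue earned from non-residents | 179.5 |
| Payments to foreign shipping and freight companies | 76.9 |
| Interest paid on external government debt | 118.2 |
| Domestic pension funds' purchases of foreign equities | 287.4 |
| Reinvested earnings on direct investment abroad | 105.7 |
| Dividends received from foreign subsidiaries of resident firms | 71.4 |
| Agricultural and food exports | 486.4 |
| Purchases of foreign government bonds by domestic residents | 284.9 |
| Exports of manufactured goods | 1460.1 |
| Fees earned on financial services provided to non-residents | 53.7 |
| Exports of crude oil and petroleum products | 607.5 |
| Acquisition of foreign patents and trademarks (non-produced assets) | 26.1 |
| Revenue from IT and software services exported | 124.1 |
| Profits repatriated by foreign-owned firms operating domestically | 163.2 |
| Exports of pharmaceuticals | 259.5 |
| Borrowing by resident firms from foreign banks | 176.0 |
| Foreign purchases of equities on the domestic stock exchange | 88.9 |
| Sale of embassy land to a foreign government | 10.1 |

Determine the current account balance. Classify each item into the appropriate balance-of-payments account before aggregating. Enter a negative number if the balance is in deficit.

Goods: 259.5 + 486.4 + 1460.1 + 607.5 = 2813.5
Services: 124.1 - 76.9 + 179.5 + 53.7 = 280.4
Primary income: 105.7 + 71.4 - 163.2 - 118.2 = -104.3
Secondary income: 56.6
Current account = 2813.5 + 280.4 + (-104.3) + 56.6 = 3046.2
(Excluded from the current account — financial account: domestic pension funds' purchases of foreign equities 287.4, purchases of foreign government bonds by domestic residents 284.9, borrowing by resident firms from foreign banks 176.0, foreign purchases of equities on the domestic stock exchange 88.9; capital account: acquisition of foreign patents and trademarks (non-produced assets) 26.1, sale of embassy land to a foreign government 10.1.)

3046.2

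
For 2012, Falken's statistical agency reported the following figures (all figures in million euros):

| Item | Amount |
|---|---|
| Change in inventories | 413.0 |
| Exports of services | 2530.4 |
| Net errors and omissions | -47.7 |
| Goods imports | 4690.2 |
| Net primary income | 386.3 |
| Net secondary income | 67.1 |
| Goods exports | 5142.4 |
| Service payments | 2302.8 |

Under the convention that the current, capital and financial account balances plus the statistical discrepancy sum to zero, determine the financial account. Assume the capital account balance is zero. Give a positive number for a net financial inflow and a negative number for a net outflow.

Goods balance = 5142.4 - 4690.2 = 452.2
Services balance = 2530.4 - 2302.8 = 227.6
Trade balance (goods + services) = 452.2 + 227.6 = 679.8
Net primary income = 386.3
Net secondary income = 67.1
Current account = 679.8 + 386.3 + 67.1 = 1133.2
Financial account = -(1133.2 + (-47.7)) = -1085.5

-1085.5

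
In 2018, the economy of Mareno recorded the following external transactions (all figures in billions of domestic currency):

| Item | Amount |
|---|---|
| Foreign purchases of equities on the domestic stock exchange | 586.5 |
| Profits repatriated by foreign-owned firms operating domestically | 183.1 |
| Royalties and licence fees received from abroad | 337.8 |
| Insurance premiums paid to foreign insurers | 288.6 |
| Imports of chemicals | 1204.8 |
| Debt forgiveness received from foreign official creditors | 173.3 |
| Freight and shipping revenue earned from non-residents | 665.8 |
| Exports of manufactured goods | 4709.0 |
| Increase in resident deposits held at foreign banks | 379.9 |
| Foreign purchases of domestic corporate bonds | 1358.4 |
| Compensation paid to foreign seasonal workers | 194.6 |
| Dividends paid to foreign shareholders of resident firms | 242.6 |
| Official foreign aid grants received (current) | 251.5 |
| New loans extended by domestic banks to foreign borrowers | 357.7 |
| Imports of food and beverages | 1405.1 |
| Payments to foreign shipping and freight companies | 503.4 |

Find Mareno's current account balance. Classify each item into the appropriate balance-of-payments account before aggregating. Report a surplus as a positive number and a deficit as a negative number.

Goods: -1405.1 - 1204.8 + 4709.0 = 2099.1
Services: 665.8 + 337.8 - 288.6 - 503.4 = 211.6
Primary income: -183.1 - 242.6 - 194.6 = -620.3
Secondary income: 251.5
Current account = 2099.1 + 211.6 + (-620.3) + 251.5 = 1941.9
(Excluded from the current account — financial account: foreign purchases of equities on the domestic stock exchange 586.5, increase in resident deposits held at foreign banks 379.9, foreign purchases of domestic corporate bonds 1358.4, new loans extended by domestic banks to foreign borrowers 357.7; capital account: debt forgiveness received from foreign official creditors 173.3.)

1941.9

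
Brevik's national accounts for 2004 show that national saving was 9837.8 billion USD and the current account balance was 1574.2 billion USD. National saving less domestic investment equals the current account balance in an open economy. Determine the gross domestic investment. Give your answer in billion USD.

I = S - CA = 9837.8 - 1574.2 = 8263.6

8263.6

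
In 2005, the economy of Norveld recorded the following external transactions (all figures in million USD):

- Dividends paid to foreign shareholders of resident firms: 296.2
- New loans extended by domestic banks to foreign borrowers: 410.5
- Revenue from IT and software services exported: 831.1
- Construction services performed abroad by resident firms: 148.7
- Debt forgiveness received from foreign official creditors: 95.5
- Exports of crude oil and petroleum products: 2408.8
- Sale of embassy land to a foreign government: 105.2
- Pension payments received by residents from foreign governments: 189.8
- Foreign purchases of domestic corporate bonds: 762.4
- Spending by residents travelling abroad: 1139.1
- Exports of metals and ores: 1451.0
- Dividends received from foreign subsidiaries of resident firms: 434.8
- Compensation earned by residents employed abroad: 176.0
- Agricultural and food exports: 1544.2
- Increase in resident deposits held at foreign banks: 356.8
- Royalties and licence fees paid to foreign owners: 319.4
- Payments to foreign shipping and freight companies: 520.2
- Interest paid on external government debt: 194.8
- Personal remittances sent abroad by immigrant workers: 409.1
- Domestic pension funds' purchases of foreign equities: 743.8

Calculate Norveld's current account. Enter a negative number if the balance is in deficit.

Goods: 2408.8 + 1544.2 + 1451.0 = 5404.0
Services: -520.2 - 319.4 + 148.7 + 831.1 - 1139.1 = -998.9
Primary income: -296.2 + 434.8 - 194.8 + 176.0 = 119.8
Secondary income: 189.8 - 409.1 = -219.3
Current account = 5404.0 + (-998.9) + 119.8 + (-219.3) = 4305.6
(Excluded from the current account — financial account: new loans extended by domestic banks to foreign borrowers 410.5, foreign purchases of domestic corporate bonds 762.4, increase in resident deposits held at foreign banks 356.8, domestic pension funds' purchases of foreign equities 743.8; capital account: debt forgiveness received from foreign official creditors 95.5, sale of embassy land to a foreign government 105.2.)

4305.6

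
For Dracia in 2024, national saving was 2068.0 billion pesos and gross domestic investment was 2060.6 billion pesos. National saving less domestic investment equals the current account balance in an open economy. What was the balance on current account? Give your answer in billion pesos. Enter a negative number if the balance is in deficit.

CA = S - I = 2068.0 - 2060.6 = 7.4

7.4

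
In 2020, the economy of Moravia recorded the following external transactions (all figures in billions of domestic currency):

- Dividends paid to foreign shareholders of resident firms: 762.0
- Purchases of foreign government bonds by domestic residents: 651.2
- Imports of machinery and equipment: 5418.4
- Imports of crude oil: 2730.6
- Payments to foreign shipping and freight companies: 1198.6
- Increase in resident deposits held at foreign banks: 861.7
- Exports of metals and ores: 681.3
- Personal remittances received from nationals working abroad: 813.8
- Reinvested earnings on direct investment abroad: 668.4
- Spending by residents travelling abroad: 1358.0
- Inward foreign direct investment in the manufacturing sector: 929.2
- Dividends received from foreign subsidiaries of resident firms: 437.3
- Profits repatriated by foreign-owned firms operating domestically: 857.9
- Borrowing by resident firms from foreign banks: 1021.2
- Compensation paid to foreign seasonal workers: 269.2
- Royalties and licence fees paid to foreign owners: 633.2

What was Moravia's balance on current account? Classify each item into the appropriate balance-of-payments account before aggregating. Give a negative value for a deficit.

-10627.1

Goods: -5418.4 + 681.3 - 2730.6 = -7467.7
Services: -1358.0 - 1198.6 - 633.2 = -3189.8
Primary income: -857.9 + 668.4 - 269.2 + 437.3 - 762.0 = -783.4
Secondary income: 813.8
Current account = (-7467.7) + (-3189.8) + (-783.4) + 813.8 = -10627.1
(Excluded from the current account — financial account: purchases of foreign government bonds by domestic residents 651.2, increase in resident deposits held at foreign banks 861.7, inward foreign direct investment in the manufacturing sector 929.2, borrowing by resident firms from foreign banks 1021.2.)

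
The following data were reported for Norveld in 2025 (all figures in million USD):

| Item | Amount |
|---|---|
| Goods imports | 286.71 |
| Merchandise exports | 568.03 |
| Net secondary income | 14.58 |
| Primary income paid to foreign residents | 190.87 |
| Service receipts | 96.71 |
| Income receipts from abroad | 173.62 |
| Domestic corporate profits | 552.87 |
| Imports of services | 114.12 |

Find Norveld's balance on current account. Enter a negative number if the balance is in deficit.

261.24

Goods balance = 568.03 - 286.71 = 281.32
Services balance = 96.71 - 114.12 = -17.41
Trade balance (goods + services) = 281.32 + (-17.41) = 263.91
Net primary income = 173.62 - 190.87 = -17.25
Net secondary income = 14.58
Current account = 263.91 + (-17.25) + 14.58 = 261.24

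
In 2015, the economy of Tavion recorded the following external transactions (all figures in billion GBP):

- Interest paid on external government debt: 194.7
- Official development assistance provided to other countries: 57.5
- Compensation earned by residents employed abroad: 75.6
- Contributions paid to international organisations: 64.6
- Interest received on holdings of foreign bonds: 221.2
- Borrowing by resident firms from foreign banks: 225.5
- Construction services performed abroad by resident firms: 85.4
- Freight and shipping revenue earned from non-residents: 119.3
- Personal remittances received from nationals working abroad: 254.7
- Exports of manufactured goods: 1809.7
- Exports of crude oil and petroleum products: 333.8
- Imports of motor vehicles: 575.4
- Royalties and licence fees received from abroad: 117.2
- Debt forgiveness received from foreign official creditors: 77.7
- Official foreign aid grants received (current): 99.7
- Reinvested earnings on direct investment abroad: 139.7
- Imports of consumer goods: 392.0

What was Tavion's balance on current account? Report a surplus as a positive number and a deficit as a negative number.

1972.1

Goods: -392.0 - 575.4 + 1809.7 + 333.8 = 1176.1
Services: 119.3 + 117.2 + 85.4 = 321.9
Primary income: -194.7 + 221.2 + 75.6 + 139.7 = 241.8
Secondary income: -64.6 + 99.7 + 254.7 - 57.5 = 232.3
Current account = 1176.1 + 321.9 + 241.8 + 232.3 = 1972.1
(Excluded from the current account — financial account: borrowing by resident firms from foreign banks 225.5; capital account: debt forgiveness received from foreign official creditors 77.7.)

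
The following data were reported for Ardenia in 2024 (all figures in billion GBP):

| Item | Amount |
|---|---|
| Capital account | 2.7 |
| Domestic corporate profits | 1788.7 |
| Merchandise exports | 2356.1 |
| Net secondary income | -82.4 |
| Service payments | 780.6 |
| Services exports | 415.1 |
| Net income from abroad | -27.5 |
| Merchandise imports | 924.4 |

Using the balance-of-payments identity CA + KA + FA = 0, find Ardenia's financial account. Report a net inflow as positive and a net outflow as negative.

Goods balance = 2356.1 - 924.4 = 1431.7
Services balance = 415.1 - 780.6 = -365.5
Trade balance (goods + services) = 1431.7 + (-365.5) = 1066.2
Net primary income = -27.5
Net secondary income = -82.4
Current account = 1066.2 + (-27.5) + (-82.4) = 956.3
Financial account = -(956.3 + 2.7) = -959.0

-959.0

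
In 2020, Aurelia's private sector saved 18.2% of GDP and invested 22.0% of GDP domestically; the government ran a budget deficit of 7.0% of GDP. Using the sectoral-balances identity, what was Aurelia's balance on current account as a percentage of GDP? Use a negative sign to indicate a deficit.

-10.8

By the sectoral-balances identity, CA = (S_private - I) + (T - G).
Private balance = 18.2 - 22.0 = -3.8
Government balance (T - G) = -7.0
CA = -3.8 + (-7.0) = -10.8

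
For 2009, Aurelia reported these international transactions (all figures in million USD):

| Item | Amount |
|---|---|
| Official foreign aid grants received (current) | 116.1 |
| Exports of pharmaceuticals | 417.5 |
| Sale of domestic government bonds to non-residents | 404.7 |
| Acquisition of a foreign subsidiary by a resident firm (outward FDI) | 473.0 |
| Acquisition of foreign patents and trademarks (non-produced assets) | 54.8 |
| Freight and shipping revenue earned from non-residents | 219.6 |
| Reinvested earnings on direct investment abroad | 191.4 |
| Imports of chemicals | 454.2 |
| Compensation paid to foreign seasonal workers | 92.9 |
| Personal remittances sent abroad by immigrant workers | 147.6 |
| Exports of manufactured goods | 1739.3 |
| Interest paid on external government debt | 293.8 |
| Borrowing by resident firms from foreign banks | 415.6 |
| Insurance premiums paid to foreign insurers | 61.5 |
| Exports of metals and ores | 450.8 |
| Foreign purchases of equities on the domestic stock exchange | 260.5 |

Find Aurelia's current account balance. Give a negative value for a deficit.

2084.7

Goods: 450.8 + 1739.3 - 454.2 + 417.5 = 2153.4
Services: 219.6 - 61.5 = 158.1
Primary income: -293.8 + 191.4 - 92.9 = -195.3
Secondary income: 116.1 - 147.6 = -31.5
Current account = 2153.4 + 158.1 + (-195.3) + (-31.5) = 2084.7
(Excluded from the current account — financial account: sale of domestic government bonds to non-residents 404.7, acquisition of a foreign subsidiary by a resident firm (outward FDI) 473.0, borrowing by resident firms from foreign banks 415.6, foreign purchases of equities on the domestic stock exchange 260.5; capital account: acquisition of foreign patents and trademarks (non-produced assets) 54.8.)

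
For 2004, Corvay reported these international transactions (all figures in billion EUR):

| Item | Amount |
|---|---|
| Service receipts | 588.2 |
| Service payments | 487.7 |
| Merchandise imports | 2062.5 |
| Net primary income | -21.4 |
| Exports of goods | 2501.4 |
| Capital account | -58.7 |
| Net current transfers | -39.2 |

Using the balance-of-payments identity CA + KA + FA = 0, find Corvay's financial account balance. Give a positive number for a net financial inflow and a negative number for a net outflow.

Goods balance = 2501.4 - 2062.5 = 438.9
Services balance = 588.2 - 487.7 = 100.5
Trade balance (goods + services) = 438.9 + 100.5 = 539.4
Net primary income = -21.4
Net secondary income = -39.2
Current account = 539.4 + (-21.4) + (-39.2) = 478.8
Financial account = -(478.8 + (-58.7)) = -420.1

-420.1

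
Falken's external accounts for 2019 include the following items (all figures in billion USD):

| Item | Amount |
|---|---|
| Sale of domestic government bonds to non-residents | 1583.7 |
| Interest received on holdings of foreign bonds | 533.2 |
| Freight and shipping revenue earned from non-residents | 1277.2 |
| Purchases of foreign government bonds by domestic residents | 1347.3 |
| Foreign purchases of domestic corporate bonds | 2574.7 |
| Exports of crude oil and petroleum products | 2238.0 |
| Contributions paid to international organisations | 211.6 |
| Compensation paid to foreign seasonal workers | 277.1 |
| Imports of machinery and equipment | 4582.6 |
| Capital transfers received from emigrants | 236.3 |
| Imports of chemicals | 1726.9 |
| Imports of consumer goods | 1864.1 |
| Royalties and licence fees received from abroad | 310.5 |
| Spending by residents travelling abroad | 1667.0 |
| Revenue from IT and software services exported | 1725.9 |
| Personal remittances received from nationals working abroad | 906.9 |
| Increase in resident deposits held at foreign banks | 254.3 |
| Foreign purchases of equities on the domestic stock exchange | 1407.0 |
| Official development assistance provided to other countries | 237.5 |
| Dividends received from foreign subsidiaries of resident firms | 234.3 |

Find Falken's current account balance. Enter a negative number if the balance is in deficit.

Goods: -4582.6 - 1864.1 - 1726.9 + 2238.0 = -5935.6
Services: 310.5 + 1725.9 - 1667.0 + 1277.2 = 1646.6
Primary income: -277.1 + 533.2 + 234.3 = 490.4
Secondary income: 906.9 - 211.6 - 237.5 = 457.8
Current account = (-5935.6) + 1646.6 + 490.4 + 457.8 = -3340.8
(Excluded from the current account — financial account: sale of domestic government bonds to non-residents 1583.7, purchases of foreign government bonds by domestic residents 1347.3, foreign purchases of domestic corporate bonds 2574.7, increase in resident deposits held at foreign banks 254.3, foreign purchases of equities on the domestic stock exchange 1407.0; capital account: capital transfers received from emigrants 236.3.)

-3340.8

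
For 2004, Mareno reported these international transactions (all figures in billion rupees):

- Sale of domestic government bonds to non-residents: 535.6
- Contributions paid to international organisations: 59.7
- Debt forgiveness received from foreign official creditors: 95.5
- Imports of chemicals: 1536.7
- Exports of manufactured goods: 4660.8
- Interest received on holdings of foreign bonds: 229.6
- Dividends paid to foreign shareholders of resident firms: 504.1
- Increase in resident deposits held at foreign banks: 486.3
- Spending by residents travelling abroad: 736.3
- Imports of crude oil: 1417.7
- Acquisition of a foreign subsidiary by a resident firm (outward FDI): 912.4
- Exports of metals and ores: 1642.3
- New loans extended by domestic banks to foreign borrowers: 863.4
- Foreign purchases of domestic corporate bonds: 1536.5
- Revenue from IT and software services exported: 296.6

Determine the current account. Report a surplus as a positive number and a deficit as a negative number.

2574.8

Goods: -1536.7 + 4660.8 - 1417.7 + 1642.3 = 3348.7
Services: -736.3 + 296.6 = -439.7
Primary income: -504.1 + 229.6 = -274.5
Secondary income: -59.7
Current account = 3348.7 + (-439.7) + (-274.5) + (-59.7) = 2574.8
(Excluded from the current account — financial account: sale of domestic government bonds to non-residents 535.6, increase in resident deposits held at foreign banks 486.3, acquisition of a foreign subsidiary by a resident firm (outward FDI) 912.4, new loans extended by domestic banks to foreign borrowers 863.4, foreign purchases of domestic corporate bonds 1536.5; capital account: debt forgiveness received from foreign official creditors 95.5.)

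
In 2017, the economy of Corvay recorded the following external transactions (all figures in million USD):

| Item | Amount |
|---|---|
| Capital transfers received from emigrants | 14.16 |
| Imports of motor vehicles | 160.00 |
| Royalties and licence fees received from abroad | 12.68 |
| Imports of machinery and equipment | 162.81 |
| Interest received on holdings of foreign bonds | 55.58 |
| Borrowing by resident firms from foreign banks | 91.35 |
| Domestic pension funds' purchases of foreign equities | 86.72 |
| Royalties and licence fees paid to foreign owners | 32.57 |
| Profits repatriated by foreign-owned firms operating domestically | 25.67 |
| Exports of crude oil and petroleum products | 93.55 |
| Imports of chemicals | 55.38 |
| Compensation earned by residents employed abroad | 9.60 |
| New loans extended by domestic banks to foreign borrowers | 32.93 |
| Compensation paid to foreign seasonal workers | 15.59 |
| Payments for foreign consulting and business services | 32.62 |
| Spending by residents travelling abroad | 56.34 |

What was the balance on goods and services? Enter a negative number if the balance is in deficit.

-393.49

Goods: -162.81 - 55.38 - 160.00 + 93.55 = -284.64
Services: -32.62 - 32.57 + 12.68 - 56.34 = -108.85
Trade balance = -284.64 + (-108.85) = -393.49
(Excluded from the trade balance — capital account: capital transfers received from emigrants 14.16; primary income: interest received on holdings of foreign bonds 55.58, profits repatriated by foreign-owned firms operating domestically 25.67, compensation earned by residents employed abroad 9.60, compensation paid to foreign seasonal workers 15.59; financial account: borrowing by resident firms from foreign banks 91.35, domestic pension funds' purchases of foreign equities 86.72, new loans extended by domestic banks to foreign borrowers 32.93.)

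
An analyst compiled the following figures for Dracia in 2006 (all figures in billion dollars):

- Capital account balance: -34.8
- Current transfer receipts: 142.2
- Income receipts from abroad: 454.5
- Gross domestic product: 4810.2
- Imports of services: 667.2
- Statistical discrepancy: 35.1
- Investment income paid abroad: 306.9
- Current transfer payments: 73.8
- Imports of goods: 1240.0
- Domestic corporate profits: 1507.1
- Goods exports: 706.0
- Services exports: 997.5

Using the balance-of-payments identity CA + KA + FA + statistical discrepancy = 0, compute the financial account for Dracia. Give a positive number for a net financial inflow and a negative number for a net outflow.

Goods balance = 706.0 - 1240.0 = -534.0
Services balance = 997.5 - 667.2 = 330.3
Trade balance (goods + services) = -534.0 + 330.3 = -203.7
Net primary income = 454.5 - 306.9 = 147.6
Net secondary income = 142.2 - 73.8 = 68.4
Current account = -203.7 + 147.6 + 68.4 = 12.3
Financial account = -(12.3 + (-34.8) + 35.1) = -12.6

-12.6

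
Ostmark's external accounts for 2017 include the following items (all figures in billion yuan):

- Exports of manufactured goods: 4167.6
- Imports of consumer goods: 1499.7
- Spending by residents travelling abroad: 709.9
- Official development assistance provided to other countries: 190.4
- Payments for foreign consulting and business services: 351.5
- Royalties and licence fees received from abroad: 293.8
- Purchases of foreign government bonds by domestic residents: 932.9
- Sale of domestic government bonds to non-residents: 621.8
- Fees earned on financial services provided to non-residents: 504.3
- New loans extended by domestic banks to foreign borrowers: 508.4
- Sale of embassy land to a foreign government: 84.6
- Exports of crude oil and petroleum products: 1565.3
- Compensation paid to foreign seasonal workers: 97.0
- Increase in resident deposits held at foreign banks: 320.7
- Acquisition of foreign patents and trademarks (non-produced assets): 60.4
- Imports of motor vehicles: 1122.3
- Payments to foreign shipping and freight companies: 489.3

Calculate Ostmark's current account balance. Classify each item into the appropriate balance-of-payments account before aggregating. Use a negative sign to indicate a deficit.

2070.9

Goods: 4167.6 + 1565.3 - 1122.3 - 1499.7 = 3110.9
Services: -709.9 + 293.8 + 504.3 - 489.3 - 351.5 = -752.6
Primary income: -97.0
Secondary income: -190.4
Current account = 3110.9 + (-752.6) + (-97.0) + (-190.4) = 2070.9
(Excluded from the current account — financial account: purchases of foreign government bonds by domestic residents 932.9, sale of domestic government bonds to non-residents 621.8, new loans extended by domestic banks to foreign borrowers 508.4, increase in resident deposits held at foreign banks 320.7; capital account: sale of embassy land to a foreign government 84.6, acquisition of foreign patents and trademarks (non-produced assets) 60.4.)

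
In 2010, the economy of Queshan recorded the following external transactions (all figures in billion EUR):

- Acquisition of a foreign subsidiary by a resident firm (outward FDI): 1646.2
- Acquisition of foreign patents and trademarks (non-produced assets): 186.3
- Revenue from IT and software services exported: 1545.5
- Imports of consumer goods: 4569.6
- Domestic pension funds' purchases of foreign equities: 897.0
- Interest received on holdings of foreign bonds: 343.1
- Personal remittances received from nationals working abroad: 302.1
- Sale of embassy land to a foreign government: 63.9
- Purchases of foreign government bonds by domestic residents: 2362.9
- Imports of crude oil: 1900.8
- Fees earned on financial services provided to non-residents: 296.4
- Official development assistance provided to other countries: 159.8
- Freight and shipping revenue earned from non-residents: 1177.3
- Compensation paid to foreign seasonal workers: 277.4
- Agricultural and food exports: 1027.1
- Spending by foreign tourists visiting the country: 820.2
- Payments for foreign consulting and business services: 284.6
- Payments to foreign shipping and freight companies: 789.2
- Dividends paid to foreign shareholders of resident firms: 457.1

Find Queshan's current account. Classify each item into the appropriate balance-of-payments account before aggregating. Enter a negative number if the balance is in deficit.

Goods: 1027.1 - 1900.8 - 4569.6 = -5443.3
Services: 1545.5 - 284.6 + 1177.3 - 789.2 + 820.2 + 296.4 = 2765.6
Primary income: -457.1 - 277.4 + 343.1 = -391.4
Secondary income: -159.8 + 302.1 = 142.3
Current account = (-5443.3) + 2765.6 + (-391.4) + 142.3 = -2926.8
(Excluded from the current account — financial account: acquisition of a foreign subsidiary by a resident firm (outward FDI) 1646.2, domestic pension funds' purchases of foreign equities 897.0, purchases of foreign government bonds by domestic residents 2362.9; capital account: acquisition of foreign patents and trademarks (non-produced assets) 186.3, sale of embassy land to a foreign government 63.9.)

-2926.8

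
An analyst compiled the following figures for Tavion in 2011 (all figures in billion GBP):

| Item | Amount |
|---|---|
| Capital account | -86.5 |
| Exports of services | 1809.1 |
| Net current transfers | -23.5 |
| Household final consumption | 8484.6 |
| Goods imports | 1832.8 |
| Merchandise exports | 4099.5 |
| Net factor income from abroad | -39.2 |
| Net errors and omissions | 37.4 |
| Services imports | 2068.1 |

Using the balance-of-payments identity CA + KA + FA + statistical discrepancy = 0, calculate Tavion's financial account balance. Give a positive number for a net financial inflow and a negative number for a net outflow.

-1895.9

Goods balance = 4099.5 - 1832.8 = 2266.7
Services balance = 1809.1 - 2068.1 = -259.0
Trade balance (goods + services) = 2266.7 + (-259.0) = 2007.7
Net primary income = -39.2
Net secondary income = -23.5
Current account = 2007.7 + (-39.2) + (-23.5) = 1945.0
Financial account = -(1945.0 + (-86.5) + 37.4) = -1895.9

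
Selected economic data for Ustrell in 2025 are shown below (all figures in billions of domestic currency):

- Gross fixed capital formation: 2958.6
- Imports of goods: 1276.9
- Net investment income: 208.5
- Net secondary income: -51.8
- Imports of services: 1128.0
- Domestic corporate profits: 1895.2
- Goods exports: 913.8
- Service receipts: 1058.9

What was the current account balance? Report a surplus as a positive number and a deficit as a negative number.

-275.5

Goods balance = 913.8 - 1276.9 = -363.1
Services balance = 1058.9 - 1128.0 = -69.1
Trade balance (goods + services) = -363.1 + (-69.1) = -432.2
Net primary income = 208.5
Net secondary income = -51.8
Current account = -432.2 + 208.5 + (-51.8) = -275.5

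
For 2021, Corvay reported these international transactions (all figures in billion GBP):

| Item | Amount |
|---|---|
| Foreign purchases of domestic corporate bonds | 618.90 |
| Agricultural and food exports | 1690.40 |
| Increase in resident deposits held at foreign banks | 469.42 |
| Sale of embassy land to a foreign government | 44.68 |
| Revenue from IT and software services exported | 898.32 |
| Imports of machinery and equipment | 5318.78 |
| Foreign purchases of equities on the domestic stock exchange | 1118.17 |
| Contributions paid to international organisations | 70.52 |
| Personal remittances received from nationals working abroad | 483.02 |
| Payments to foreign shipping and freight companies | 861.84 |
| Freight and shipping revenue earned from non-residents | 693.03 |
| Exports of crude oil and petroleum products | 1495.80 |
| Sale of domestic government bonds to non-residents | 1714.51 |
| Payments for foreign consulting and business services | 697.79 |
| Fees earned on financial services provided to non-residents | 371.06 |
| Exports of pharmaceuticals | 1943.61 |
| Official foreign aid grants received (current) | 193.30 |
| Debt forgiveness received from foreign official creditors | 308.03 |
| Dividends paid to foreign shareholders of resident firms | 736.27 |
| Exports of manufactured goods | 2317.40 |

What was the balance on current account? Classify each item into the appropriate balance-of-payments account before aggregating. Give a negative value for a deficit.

2400.74

Goods: -5318.78 + 1943.61 + 1495.80 + 1690.40 + 2317.40 = 2128.43
Services: 898.32 - 697.79 + 693.03 + 371.06 - 861.84 = 402.78
Primary income: -736.27
Secondary income: 193.30 + 483.02 - 70.52 = 605.80
Current account = 2128.43 + 402.78 + (-736.27) + 605.80 = 2400.74
(Excluded from the current account — financial account: foreign purchases of domestic corporate bonds 618.90, increase in resident deposits held at foreign banks 469.42, foreign purchases of equities on the domestic stock exchange 1118.17, sale of domestic government bonds to non-residents 1714.51; capital account: sale of embassy land to a foreign government 44.68, debt forgiveness received from foreign official creditors 308.03.)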